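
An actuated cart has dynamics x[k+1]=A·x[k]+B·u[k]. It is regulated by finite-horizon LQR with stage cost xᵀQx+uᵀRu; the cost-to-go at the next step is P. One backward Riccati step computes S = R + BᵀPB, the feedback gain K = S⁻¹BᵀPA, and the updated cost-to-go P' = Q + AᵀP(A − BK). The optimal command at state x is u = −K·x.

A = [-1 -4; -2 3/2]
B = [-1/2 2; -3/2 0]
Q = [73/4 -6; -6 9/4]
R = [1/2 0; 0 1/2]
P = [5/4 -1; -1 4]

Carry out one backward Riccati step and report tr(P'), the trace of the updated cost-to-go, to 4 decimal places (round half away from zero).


BᵀP = [0.8750 -5.5000; 2.5000 -2.0000]
S = R + BᵀPB = [1/2 0; 0 1/2] + [7.8125 1.7500; 1.7500 5.0000] = [8.3125 1.7500; 1.7500 5.5000]
BᵀPA = [10.1250 -11.7500; 1.5000 -13.0000]
K = S⁻¹·BᵀPA = [1.2440 -0.9817; -0.1231 -2.0513]
A−BK = [-0.1319 -0.3883; -0.1341 0.0275]
AᵀP(A−BK) = [0.8396 -0.4835; -0.4835 2.7985]
P' = Q + AᵀP(A−BK) = [19.0896 -6.4835; -6.4835 5.0485]
tr(P') = 24.1381

24.1381


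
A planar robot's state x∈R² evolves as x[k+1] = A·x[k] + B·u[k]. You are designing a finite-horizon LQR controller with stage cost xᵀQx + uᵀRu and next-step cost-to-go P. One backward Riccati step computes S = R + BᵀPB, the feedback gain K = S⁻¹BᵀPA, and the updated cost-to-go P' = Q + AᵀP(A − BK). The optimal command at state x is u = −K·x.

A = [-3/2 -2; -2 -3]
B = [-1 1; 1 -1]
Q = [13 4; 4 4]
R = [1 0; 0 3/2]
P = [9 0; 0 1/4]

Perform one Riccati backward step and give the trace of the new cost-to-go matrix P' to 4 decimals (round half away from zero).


29.1332

BᵀP = [-9.0000 0.2500; 9.0000 -0.2500]
S = R + BᵀPB = [1 0; 0 3/2] + [9.2500 -9.2500; -9.2500 9.2500] = [10.2500 -9.2500; -9.2500 10.7500]
BᵀPA = [13.0000 17.2500; -13.0000 -17.2500]
K = S⁻¹·BᵀPA = [0.7919 1.0508; -0.5279 -0.7005]
A−BK = [-0.1802 -0.2487; -3.3198 -4.7513]
AᵀP(A−BK) = [4.0926 5.7335; 5.7335 8.0406]
P' = Q + AᵀP(A−BK) = [17.0926 9.7335; 9.7335 12.0406]
tr(P') = 29.1332


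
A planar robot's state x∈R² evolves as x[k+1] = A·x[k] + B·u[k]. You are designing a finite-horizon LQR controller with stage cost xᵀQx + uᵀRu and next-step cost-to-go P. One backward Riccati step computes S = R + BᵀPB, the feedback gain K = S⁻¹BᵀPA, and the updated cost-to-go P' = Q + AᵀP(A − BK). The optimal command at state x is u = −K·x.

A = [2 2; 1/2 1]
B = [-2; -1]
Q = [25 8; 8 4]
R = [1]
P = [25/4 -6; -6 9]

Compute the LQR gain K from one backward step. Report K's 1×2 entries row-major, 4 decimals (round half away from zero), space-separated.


BᵀP = [-6.5000 3.0000]
S = R + BᵀPB = [1] + [10.0000] = [11.0000]
BᵀPA = [-11.5000 -10.0000]
K = S⁻¹·BᵀPA = [-1.0455 -0.9091]
A−BK = [-0.0909 0.1818; -0.5455 0.0909]
AᵀP(A−BK) = [3.2273 1.0455; 1.0455 0.9091]
P' = Q + AᵀP(A−BK) = [28.2273 9.0455; 9.0455 4.9091]
tr(P') = 33.1364

-1.0455 -0.9091


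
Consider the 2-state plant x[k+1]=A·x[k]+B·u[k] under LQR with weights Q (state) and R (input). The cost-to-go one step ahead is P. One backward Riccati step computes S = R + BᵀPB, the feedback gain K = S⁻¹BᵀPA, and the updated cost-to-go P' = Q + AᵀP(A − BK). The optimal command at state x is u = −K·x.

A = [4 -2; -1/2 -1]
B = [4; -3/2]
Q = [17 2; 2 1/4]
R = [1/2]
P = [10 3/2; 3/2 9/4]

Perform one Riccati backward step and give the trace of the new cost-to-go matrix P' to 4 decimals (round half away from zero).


26.8572

BᵀP = [37.7500 2.6250]
S = R + BᵀPB = [1/2] + [147.0625] = [147.5625]
BᵀPA = [149.6875 -78.1250]
K = S⁻¹·BᵀPA = [1.0144 -0.5294]
A−BK = [-0.0576 0.1177; 1.0216 -1.7942]
AᵀP(A−BK) = [2.7194 -4.1249; -4.1249 6.8878]
P' = Q + AᵀP(A−BK) = [19.7194 -2.1249; -2.1249 7.1378]
tr(P') = 26.8572


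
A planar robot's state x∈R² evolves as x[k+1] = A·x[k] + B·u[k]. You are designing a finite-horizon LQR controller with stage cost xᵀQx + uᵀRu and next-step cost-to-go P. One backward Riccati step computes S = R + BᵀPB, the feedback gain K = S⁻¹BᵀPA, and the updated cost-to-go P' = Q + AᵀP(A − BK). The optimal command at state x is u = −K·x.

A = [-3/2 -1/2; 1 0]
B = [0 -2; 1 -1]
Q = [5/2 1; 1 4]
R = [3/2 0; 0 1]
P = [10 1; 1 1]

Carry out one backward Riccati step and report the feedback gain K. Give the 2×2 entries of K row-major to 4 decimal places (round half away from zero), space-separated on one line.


BᵀP = [1.0000 1.0000; -21.0000 -3.0000]
S = R + BᵀPB = [3/2 0; 0 1] + [1.0000 -3.0000; -3.0000 45.0000] = [2.5000 -3.0000; -3.0000 46.0000]
BᵀPA = [-0.5000 -0.5000; 28.5000 10.5000]
K = S⁻¹·BᵀPA = [0.5896 0.0802; 0.6580 0.2335]
A−BK = [-0.1840 -0.0330; 1.0684 0.1533]
AᵀP(A−BK) = [2.0413 0.3856; 0.3856 0.0884]
P' = Q + AᵀP(A−BK) = [4.5413 1.3856; 1.3856 4.0884]
tr(P') = 8.6297

0.5896 0.0802 0.6580 0.2335


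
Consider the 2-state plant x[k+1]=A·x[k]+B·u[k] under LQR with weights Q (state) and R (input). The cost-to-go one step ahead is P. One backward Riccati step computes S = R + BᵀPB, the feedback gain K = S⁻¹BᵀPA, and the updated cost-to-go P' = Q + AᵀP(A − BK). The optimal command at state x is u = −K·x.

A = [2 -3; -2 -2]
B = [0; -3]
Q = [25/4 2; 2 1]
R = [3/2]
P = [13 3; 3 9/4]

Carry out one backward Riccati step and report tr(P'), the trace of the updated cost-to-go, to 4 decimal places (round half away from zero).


BᵀP = [-9.0000 -6.7500]
S = R + BᵀPB = [3/2] + [20.2500] = [21.7500]
BᵀPA = [-4.5000 40.5000]
K = S⁻¹·BᵀPA = [-0.2069 1.8621]
A−BK = [2.0000 -3.0000; -2.6207 3.5862]
AᵀP(A−BK) = [36.0690 -54.6207; -54.6207 86.5862]
P' = Q + AᵀP(A−BK) = [42.3190 -52.6207; -52.6207 87.5862]
tr(P') = 129.9052

129.9052


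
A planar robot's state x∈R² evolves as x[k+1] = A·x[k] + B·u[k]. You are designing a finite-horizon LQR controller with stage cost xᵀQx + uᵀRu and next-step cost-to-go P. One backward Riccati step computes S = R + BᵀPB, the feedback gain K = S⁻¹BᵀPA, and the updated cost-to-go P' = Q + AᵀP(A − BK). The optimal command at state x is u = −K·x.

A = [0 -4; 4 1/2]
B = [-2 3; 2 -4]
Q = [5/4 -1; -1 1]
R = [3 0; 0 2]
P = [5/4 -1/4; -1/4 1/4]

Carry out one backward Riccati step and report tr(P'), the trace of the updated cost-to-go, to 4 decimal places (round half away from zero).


7.6974

BᵀP = [-3.0000 1.0000; 4.7500 -1.7500]
S = R + BᵀPB = [3 0; 0 2] + [8.0000 -13.0000; -13.0000 21.2500] = [11.0000 -13.0000; -13.0000 23.2500]
BᵀPA = [4.0000 12.5000; -7.0000 -19.8750]
K = S⁻¹·BᵀPA = [0.0231 0.3718; -0.2882 -0.6470]
A−BK = [0.9107 -1.3156; 2.8012 -2.8314]
AᵀP(A−BK) = [1.8905 -1.5159; -1.5159 3.5569]
P' = Q + AᵀP(A−BK) = [3.1405 -2.5159; -2.5159 4.5569]
tr(P') = 7.6974


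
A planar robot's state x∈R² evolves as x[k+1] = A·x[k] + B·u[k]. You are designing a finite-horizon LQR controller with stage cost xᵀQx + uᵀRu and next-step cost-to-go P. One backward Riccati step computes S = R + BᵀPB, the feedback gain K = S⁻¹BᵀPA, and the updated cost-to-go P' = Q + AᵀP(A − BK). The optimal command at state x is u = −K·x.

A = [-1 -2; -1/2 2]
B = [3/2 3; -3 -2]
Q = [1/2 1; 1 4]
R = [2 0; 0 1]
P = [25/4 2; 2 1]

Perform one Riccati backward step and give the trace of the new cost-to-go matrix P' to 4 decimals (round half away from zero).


BᵀP = [3.3750 0.0000; 14.7500 4.0000]
S = R + BᵀPB = [2 0; 0 1] + [5.0625 10.1250; 10.1250 36.2500] = [7.0625 10.1250; 10.1250 37.2500]
BᵀPA = [-3.3750 -6.7500; -16.7500 -21.5000]
K = S⁻¹·BᵀPA = [0.2733 -0.2102; -0.5239 -0.5200]
A−BK = [0.1619 -0.1246; -0.7281 0.3293]
AᵀP(A−BK) = [0.6463 0.0798; 0.0798 0.4002]
P' = Q + AᵀP(A−BK) = [1.1463 1.0798; 1.0798 4.4002]
tr(P') = 5.5464

5.5464


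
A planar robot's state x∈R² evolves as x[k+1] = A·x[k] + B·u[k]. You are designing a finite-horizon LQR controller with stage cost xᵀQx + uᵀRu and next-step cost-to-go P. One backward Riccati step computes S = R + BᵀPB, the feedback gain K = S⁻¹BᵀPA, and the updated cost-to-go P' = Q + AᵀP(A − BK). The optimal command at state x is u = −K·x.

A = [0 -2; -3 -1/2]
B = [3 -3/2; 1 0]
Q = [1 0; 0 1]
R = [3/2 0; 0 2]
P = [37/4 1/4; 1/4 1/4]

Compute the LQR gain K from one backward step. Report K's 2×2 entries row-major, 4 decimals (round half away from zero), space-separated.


BᵀP = [28.0000 1.0000; -13.8750 -0.3750]
S = R + BᵀPB = [3/2 0; 0 2] + [85.0000 -42.0000; -42.0000 20.8125] = [86.5000 -42.0000; -42.0000 22.8125]
BᵀPA = [-3.0000 -56.5000; 1.1250 27.9375]
K = S⁻¹·BᵀPA = [-0.1012 -0.5520; -0.1371 0.2083]
A−BK = [0.0981 -0.0314; -2.8988 0.0520]
AᵀP(A−BK) = [2.1005 -0.0155; -0.0155 0.5529]
P' = Q + AᵀP(A−BK) = [3.1005 -0.0155; -0.0155 1.5529]
tr(P') = 4.6534

-0.1012 -0.5520 -0.1371 0.2083


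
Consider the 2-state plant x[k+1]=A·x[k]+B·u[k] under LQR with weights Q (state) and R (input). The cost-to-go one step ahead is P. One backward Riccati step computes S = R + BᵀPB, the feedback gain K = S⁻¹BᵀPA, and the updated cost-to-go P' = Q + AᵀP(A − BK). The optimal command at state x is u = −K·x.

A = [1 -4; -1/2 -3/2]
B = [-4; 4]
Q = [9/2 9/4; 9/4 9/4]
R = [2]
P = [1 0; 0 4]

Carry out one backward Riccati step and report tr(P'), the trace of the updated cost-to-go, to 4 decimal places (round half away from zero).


31.2134

BᵀP = [-4.0000 16.0000]
S = R + BᵀPB = [2] + [80.0000] = [82.0000]
BᵀPA = [-12.0000 -8.0000]
K = S⁻¹·BᵀPA = [-0.1463 -0.0976]
A−BK = [0.4146 -4.3902; 0.0854 -1.1098]
AᵀP(A−BK) = [0.2439 -2.1707; -2.1707 24.2195]
P' = Q + AᵀP(A−BK) = [4.7439 0.0793; 0.0793 26.4695]
tr(P') = 31.2134


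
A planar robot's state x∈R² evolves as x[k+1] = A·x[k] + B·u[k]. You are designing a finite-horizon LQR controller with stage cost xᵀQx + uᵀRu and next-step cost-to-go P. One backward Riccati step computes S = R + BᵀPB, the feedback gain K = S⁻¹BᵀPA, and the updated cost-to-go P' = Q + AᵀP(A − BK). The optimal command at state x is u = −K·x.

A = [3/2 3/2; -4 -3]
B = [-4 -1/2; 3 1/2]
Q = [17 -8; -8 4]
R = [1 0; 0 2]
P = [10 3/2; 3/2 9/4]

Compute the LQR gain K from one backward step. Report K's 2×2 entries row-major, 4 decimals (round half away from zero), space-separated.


BᵀP = [-35.5000 0.7500; -4.2500 0.3750]
S = R + BᵀPB = [1 0; 0 2] + [144.2500 18.1250; 18.1250 2.3125] = [145.2500 18.1250; 18.1250 4.3125]
BᵀPA = [-56.2500 -55.5000; -7.8750 -7.5000]
K = S⁻¹·BᵀPA = [-0.3352 -0.3471; -0.4173 -0.2801]
A−BK = [-0.0494 -0.0286; -2.7858 -1.8185]
AᵀP(A−BK) = [18.3593 12.0172; 12.0172 7.8826]
P' = Q + AᵀP(A−BK) = [35.3593 4.0172; 4.0172 11.8826]
tr(P') = 47.2418

-0.3352 -0.3471 -0.4173 -0.2801


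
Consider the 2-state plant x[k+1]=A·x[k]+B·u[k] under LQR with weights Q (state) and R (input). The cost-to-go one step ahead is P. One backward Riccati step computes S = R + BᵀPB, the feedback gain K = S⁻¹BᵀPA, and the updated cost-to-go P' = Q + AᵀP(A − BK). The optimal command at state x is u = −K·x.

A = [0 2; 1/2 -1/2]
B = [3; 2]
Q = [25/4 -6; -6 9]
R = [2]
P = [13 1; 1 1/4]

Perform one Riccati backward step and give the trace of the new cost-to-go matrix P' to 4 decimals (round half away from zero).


16.5634

BᵀP = [41.0000 3.5000]
S = R + BᵀPB = [2] + [130.0000] = [132.0000]
BᵀPA = [1.7500 80.2500]
K = S⁻¹·BᵀPA = [0.0133 0.6080]
A−BK = [-0.0398 0.1761; 0.4735 -1.7159]
AᵀP(A−BK) = [0.0393 -0.1264; -0.1264 1.2741]
P' = Q + AᵀP(A−BK) = [6.2893 -6.1264; -6.1264 10.2741]
tr(P') = 16.5634


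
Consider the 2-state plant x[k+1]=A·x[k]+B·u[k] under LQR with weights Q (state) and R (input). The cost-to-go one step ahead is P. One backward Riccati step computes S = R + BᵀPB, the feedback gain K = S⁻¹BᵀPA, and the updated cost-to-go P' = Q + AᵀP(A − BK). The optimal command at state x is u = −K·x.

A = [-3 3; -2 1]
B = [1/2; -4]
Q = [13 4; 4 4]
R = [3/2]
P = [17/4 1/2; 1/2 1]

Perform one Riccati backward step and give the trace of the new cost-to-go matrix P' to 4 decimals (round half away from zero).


BᵀP = [0.1250 -3.7500]
S = R + BᵀPB = [3/2] + [15.0625] = [16.5625]
BᵀPA = [7.1250 -3.3750]
K = S⁻¹·BᵀPA = [0.4302 -0.2038]
A−BK = [-3.2151 3.1019; -0.2792 0.1849]
AᵀP(A−BK) = [45.1849 -43.2981; -43.2981 41.5623]
P' = Q + AᵀP(A−BK) = [58.1849 -39.2981; -39.2981 45.5623]
tr(P') = 103.7472

103.7472


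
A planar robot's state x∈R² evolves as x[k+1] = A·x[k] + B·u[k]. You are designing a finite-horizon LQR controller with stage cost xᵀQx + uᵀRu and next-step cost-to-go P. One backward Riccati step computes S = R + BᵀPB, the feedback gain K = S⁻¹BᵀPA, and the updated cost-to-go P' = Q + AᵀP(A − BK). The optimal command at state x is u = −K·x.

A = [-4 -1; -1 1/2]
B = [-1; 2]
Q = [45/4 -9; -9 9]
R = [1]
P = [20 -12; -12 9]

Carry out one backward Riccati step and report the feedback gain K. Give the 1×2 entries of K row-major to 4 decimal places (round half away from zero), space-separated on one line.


BᵀP = [-44.0000 30.0000]
S = R + BᵀPB = [1] + [104.0000] = [105.0000]
BᵀPA = [146.0000 59.0000]
K = S⁻¹·BᵀPA = [1.3905 0.5619]
A−BK = [-2.6095 -0.4381; -3.7810 -0.6238]
AᵀP(A−BK) = [29.9905 5.4619; 5.4619 1.0976]
P' = Q + AᵀP(A−BK) = [41.2405 -3.5381; -3.5381 10.0976]
tr(P') = 51.3381

1.3905 0.5619


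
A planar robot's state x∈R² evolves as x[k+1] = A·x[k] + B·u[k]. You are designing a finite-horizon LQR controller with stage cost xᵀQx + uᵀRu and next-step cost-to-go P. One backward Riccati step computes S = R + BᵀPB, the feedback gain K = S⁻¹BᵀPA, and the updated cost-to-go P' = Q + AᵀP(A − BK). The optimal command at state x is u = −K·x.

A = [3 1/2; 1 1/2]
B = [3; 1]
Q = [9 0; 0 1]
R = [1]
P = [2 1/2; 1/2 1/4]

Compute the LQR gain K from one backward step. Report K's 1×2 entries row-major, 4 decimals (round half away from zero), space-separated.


0.9551 0.1854

BᵀP = [6.5000 1.7500]
S = R + BᵀPB = [1] + [21.2500] = [22.2500]
BᵀPA = [21.2500 4.1250]
K = S⁻¹·BᵀPA = [0.9551 0.1854]
A−BK = [0.1348 -0.0562; 0.0449 0.3146]
AᵀP(A−BK) = [0.9551 0.1854; 0.1854 0.0478]
P' = Q + AᵀP(A−BK) = [9.9551 0.1854; 0.1854 1.0478]
tr(P') = 11.0028


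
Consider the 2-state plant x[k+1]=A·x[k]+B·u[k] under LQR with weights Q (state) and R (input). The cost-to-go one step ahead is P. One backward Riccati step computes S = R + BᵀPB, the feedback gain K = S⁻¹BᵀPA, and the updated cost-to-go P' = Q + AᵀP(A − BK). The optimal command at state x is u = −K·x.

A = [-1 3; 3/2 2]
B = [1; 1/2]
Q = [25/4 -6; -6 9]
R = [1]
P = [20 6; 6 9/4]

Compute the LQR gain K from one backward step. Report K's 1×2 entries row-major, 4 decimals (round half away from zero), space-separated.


BᵀP = [23.0000 7.1250]
S = R + BᵀPB = [1] + [26.5625] = [27.5625]
BᵀPA = [-12.3125 83.2500]
K = S⁻¹·BᵀPA = [-0.4467 3.0204]
A−BK = [-0.5533 -0.0204; 1.7234 0.4898]
AᵀP(A−BK) = [1.5624 -1.0612; -1.0612 9.5510]
P' = Q + AᵀP(A−BK) = [7.8124 -7.0612; -7.0612 18.5510]
tr(P') = 26.3634

-0.4467 3.0204


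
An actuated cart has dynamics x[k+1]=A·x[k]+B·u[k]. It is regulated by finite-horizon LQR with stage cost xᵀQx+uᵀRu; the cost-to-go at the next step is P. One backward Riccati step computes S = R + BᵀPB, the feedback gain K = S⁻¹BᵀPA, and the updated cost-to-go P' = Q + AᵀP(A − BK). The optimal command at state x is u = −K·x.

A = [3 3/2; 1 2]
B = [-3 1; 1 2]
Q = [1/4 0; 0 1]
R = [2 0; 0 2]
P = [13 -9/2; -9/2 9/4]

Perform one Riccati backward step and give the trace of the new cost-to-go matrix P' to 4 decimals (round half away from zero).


BᵀP = [-43.5000 15.7500; 4.0000 0.0000]
S = R + BᵀPB = [2 0; 0 2] + [146.2500 -12.0000; -12.0000 4.0000] = [148.2500 -12.0000; -12.0000 6.0000]
BᵀPA = [-114.7500 -33.7500; 12.0000 6.0000]
K = S⁻¹·BᵀPA = [-0.7304 -0.1751; 0.5392 0.6499]
A−BK = [0.2696 0.3249; 0.6519 0.8753]
AᵀP(A−BK) = [1.9678 1.3642; 1.3642 1.4427]
P' = Q + AᵀP(A−BK) = [2.2178 1.3642; 1.3642 2.4427]
tr(P') = 4.6605

4.6605


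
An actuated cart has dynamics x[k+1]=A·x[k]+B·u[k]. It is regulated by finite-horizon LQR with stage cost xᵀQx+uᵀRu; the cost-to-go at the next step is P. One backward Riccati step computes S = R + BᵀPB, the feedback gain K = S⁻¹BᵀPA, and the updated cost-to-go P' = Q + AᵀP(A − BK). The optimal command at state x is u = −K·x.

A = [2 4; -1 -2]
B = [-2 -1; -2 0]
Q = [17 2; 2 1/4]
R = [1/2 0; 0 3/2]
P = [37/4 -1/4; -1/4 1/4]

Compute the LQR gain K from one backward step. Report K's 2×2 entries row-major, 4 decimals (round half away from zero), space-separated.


-0.7239 -1.4479 -0.5320 -1.0640

BᵀP = [-18.0000 0.0000; -9.2500 0.2500]
S = R + BᵀPB = [1/2 0; 0 3/2] + [36.0000 18.0000; 18.0000 9.2500] = [36.5000 18.0000; 18.0000 10.7500]
BᵀPA = [-36.0000 -72.0000; -18.7500 -37.5000]
K = S⁻¹·BᵀPA = [-0.7239 -1.4479; -0.5320 -1.0640]
A−BK = [0.0201 0.0402; -2.4479 -4.8958]
AᵀP(A−BK) = [2.2130 4.4260; 4.4260 8.8519]
P' = Q + AᵀP(A−BK) = [19.2130 6.4260; 6.4260 9.1019]
tr(P') = 28.3149


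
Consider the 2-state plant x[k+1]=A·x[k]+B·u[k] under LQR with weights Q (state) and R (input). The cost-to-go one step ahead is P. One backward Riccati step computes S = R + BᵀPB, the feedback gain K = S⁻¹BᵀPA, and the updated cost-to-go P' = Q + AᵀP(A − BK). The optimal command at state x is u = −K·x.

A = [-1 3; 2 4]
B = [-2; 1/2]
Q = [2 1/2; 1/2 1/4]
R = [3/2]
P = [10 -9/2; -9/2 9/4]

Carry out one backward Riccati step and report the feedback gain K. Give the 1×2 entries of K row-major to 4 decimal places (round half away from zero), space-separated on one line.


BᵀP = [-22.2500 10.1250]
S = R + BᵀPB = [3/2] + [49.5625] = [51.0625]
BᵀPA = [42.5000 -26.2500]
K = S⁻¹·BᵀPA = [0.8323 -0.5141]
A−BK = [0.6646 1.9718; 1.5838 4.2570]
AᵀP(A−BK) = [1.6267 0.8482; 0.8482 4.5055]
P' = Q + AᵀP(A−BK) = [3.6267 1.3482; 1.3482 4.7555]
tr(P') = 8.3822

0.8323 -0.5141


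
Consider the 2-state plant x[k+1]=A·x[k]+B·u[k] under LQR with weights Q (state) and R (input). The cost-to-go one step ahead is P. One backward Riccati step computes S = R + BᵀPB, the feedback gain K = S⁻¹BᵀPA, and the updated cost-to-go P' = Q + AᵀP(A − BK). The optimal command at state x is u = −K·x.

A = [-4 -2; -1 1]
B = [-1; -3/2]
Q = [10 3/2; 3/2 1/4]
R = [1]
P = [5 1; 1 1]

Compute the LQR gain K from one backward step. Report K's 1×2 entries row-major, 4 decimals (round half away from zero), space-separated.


BᵀP = [-6.5000 -2.5000]
S = R + BᵀPB = [1] + [10.2500] = [11.2500]
BᵀPA = [28.5000 10.5000]
K = S⁻¹·BᵀPA = [2.5333 0.9333]
A−BK = [-1.4667 -1.0667; 2.8000 2.4000]
AᵀP(A−BK) = [16.8000 10.4000; 10.4000 7.2000]
P' = Q + AᵀP(A−BK) = [26.8000 11.9000; 11.9000 7.4500]
tr(P') = 34.2500

2.5333 0.9333


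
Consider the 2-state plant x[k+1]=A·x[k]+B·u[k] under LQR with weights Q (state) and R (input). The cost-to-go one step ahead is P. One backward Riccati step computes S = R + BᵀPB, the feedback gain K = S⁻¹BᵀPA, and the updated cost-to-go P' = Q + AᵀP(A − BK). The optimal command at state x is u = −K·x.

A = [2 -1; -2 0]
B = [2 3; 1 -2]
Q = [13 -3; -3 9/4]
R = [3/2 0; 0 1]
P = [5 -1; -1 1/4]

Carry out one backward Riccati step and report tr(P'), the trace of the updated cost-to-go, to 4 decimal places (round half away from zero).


BᵀP = [9.0000 -1.7500; 17.0000 -3.5000]
S = R + BᵀPB = [3/2 0; 0 1] + [16.2500 30.5000; 30.5000 58.0000] = [17.7500 30.5000; 30.5000 59.0000]
BᵀPA = [21.5000 -9.0000; 41.0000 -17.0000]
K = S⁻¹·BᵀPA = [0.1538 -0.1068; 0.6154 -0.2329]
A−BK = [-0.1538 -0.0876; -0.9231 -0.3590]
AᵀP(A−BK) = [0.4615 -0.1538; -0.1538 0.0791]
P' = Q + AᵀP(A−BK) = [13.4615 -3.1538; -3.1538 2.3291]
tr(P') = 15.7906

15.7906


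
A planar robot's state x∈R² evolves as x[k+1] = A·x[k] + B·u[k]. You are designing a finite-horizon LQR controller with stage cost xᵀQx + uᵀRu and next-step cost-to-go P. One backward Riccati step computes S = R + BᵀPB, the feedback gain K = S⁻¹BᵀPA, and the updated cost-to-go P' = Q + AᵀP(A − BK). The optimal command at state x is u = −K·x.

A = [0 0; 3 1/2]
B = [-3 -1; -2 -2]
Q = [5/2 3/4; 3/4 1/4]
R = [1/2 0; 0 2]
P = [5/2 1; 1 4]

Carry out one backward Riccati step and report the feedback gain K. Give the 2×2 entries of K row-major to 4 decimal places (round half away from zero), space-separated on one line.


BᵀP = [-9.5000 -11.0000; -4.5000 -9.0000]
S = R + BᵀPB = [1/2 0; 0 2] + [50.5000 31.5000; 31.5000 22.5000] = [51.0000 31.5000; 31.5000 24.5000]
BᵀPA = [-33.0000 -5.5000; -27.0000 -4.5000]
K = S⁻¹·BᵀPA = [0.1633 0.0272; -1.3120 -0.2187]
A−BK = [-0.8222 -0.1370; 0.7026 0.1171]
AᵀP(A−BK) = [5.9650 0.9942; 0.9942 0.1657]
P' = Q + AᵀP(A−BK) = [8.4650 1.7442; 1.7442 0.4157]
tr(P') = 8.8807

0.1633 0.0272 -1.3120 -0.2187


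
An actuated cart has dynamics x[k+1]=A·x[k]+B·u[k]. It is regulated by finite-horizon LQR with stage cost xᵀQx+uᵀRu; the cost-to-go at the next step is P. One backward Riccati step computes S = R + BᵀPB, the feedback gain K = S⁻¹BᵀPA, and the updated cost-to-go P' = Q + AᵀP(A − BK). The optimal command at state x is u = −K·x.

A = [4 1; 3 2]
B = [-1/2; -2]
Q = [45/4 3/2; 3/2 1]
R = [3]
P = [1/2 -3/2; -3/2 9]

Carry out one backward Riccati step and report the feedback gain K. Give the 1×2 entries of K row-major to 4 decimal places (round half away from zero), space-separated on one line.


BᵀP = [2.7500 -17.2500]
S = R + BᵀPB = [3] + [33.1250] = [36.1250]
BᵀPA = [-40.7500 -31.7500]
K = S⁻¹·BᵀPA = [-1.1280 -0.8789]
A−BK = [3.4360 0.5606; 0.7439 0.2422]
AᵀP(A−BK) = [7.0329 3.6851; 3.6851 2.5952]
P' = Q + AᵀP(A−BK) = [18.2829 5.1851; 5.1851 3.5952]
tr(P') = 21.8780

-1.1280 -0.8789


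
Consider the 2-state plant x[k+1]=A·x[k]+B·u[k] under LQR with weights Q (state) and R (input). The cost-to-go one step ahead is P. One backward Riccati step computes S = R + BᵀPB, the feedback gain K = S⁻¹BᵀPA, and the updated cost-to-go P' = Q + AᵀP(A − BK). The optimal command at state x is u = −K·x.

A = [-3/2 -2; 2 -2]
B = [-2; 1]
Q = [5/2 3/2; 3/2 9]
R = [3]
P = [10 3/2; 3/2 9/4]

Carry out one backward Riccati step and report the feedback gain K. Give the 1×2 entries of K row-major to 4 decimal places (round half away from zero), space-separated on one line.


0.6688 0.9809

BᵀP = [-18.5000 -0.7500]
S = R + BᵀPB = [3] + [36.2500] = [39.2500]
BᵀPA = [26.2500 38.5000]
K = S⁻¹·BᵀPA = [0.6688 0.9809]
A−BK = [-0.1624 -0.0382; 1.3312 -2.9809]
AᵀP(A−BK) = [4.9443 -6.2484; -6.2484 23.2357]
P' = Q + AᵀP(A−BK) = [7.4443 -4.7484; -4.7484 32.2357]
tr(P') = 39.6799


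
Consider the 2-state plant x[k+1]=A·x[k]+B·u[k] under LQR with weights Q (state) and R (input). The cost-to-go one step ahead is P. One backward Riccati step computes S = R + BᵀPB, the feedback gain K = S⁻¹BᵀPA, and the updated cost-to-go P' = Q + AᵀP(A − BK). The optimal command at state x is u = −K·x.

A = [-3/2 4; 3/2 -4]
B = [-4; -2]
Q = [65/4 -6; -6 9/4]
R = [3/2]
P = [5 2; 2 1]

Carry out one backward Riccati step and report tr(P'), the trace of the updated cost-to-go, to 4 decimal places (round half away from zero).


24.5574

BᵀP = [-24.0000 -10.0000]
S = R + BᵀPB = [3/2] + [116.0000] = [117.5000]
BᵀPA = [21.0000 -56.0000]
K = S⁻¹·BᵀPA = [0.1787 -0.4766]
A−BK = [-0.7851 2.0936; 1.8574 -4.9532]
AᵀP(A−BK) = [0.7468 -1.9915; -1.9915 5.3106]
P' = Q + AᵀP(A−BK) = [16.9968 -7.9915; -7.9915 7.5606]
tr(P') = 24.5574


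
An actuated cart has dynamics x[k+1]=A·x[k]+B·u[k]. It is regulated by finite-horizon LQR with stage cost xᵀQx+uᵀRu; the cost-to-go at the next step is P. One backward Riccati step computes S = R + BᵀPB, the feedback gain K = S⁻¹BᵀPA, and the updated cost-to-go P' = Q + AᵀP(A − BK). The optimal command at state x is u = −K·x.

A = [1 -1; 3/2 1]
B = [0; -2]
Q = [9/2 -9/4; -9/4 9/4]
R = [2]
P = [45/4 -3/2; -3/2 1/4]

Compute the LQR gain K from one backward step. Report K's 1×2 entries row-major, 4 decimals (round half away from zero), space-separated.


BᵀP = [3.0000 -0.5000]
S = R + BᵀPB = [2] + [1.0000] = [3.0000]
BᵀPA = [2.2500 -3.5000]
K = S⁻¹·BᵀPA = [0.7500 -1.1667]
A−BK = [1.0000 -1.0000; 3.0000 -1.3333]
AᵀP(A−BK) = [5.6250 -7.5000; -7.5000 10.4167]
P' = Q + AᵀP(A−BK) = [10.1250 -9.7500; -9.7500 12.6667]
tr(P') = 22.7917

0.7500 -1.1667


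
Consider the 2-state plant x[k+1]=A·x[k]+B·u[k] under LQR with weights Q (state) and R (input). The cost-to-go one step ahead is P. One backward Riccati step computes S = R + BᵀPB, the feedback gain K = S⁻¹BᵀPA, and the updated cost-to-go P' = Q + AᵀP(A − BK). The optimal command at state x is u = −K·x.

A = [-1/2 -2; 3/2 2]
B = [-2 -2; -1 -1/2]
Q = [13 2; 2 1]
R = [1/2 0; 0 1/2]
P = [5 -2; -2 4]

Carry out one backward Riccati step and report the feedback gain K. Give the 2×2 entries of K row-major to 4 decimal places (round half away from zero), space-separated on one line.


BᵀP = [-8.0000 0.0000; -9.0000 2.0000]
S = R + BᵀPB = [1/2 0; 0 1/2] + [16.0000 16.0000; 16.0000 17.0000] = [16.5000 16.0000; 16.0000 17.5000]
BᵀPA = [4.0000 16.0000; 7.5000 22.0000]
K = S⁻¹·BᵀPA = [-1.5267 -2.1985; 1.8244 3.2672]
A−BK = [0.0954 0.1374; 0.8855 1.4351]
AᵀP(A−BK) = [5.6737 9.2901; 9.2901 15.2977]
P' = Q + AᵀP(A−BK) = [18.6737 11.2901; 11.2901 16.2977]
tr(P') = 34.9714

-1.5267 -2.1985 1.8244 3.2672


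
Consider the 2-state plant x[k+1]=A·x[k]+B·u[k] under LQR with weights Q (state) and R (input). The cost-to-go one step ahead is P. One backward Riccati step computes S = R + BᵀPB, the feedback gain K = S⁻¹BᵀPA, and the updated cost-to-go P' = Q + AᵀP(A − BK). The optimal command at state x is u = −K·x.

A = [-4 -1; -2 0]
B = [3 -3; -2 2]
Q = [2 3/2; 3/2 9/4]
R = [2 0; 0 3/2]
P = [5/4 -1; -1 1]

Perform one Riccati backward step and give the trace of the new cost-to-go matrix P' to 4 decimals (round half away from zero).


6.3110

BᵀP = [5.7500 -5.0000; -5.7500 5.0000]
S = R + BᵀPB = [2 0; 0 3/2] + [27.2500 -27.2500; -27.2500 27.2500] = [29.2500 -27.2500; -27.2500 28.7500]
BᵀPA = [-13.0000 -5.7500; 13.0000 5.7500]
K = S⁻¹·BᵀPA = [-0.1982 -0.0877; 0.2643 0.1169]
A−BK = [-2.6125 -0.3863; -2.9250 -0.4091]
AᵀP(A−BK) = [1.9873 0.3405; 0.3405 0.0737]
P' = Q + AᵀP(A−BK) = [3.9873 1.8405; 1.8405 2.3237]
tr(P') = 6.3110


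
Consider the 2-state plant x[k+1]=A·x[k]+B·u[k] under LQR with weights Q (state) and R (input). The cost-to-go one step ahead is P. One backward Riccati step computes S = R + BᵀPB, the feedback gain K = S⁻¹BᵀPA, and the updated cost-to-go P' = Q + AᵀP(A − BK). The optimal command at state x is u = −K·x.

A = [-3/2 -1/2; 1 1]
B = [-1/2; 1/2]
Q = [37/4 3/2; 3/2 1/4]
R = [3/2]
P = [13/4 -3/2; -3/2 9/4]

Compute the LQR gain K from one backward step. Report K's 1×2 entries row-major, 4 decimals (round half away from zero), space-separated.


1.5000 0.8448

BᵀP = [-2.3750 1.8750]
S = R + BᵀPB = [3/2] + [2.1250] = [3.6250]
BᵀPA = [5.4375 3.0625]
K = S⁻¹·BᵀPA = [1.5000 0.8448]
A−BK = [-0.7500 -0.0776; 0.2500 0.5776]
AᵀP(A−BK) = [5.9063 3.0938; 3.0938 1.9752]
P' = Q + AᵀP(A−BK) = [15.1563 4.5938; 4.5938 2.2252]
tr(P') = 17.3815


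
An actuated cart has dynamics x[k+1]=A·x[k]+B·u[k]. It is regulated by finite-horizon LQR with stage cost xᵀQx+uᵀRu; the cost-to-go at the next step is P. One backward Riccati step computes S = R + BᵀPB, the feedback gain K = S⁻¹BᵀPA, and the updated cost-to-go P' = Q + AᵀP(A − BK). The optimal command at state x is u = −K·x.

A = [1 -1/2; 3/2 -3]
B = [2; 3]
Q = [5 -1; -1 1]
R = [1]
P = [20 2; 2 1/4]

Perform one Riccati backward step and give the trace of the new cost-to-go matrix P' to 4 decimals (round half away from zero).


6.5600

BᵀP = [46.0000 4.7500]
S = R + BᵀPB = [1] + [106.2500] = [107.2500]
BᵀPA = [53.1250 -37.2500]
K = S⁻¹·BᵀPA = [0.4953 -0.3473]
A−BK = [0.0093 0.1946; 0.0140 -1.9580]
AᵀP(A−BK) = [0.2477 -0.1737; -0.1737 0.3124]
P' = Q + AᵀP(A−BK) = [5.2477 -1.1737; -1.1737 1.3124]
tr(P') = 6.5600


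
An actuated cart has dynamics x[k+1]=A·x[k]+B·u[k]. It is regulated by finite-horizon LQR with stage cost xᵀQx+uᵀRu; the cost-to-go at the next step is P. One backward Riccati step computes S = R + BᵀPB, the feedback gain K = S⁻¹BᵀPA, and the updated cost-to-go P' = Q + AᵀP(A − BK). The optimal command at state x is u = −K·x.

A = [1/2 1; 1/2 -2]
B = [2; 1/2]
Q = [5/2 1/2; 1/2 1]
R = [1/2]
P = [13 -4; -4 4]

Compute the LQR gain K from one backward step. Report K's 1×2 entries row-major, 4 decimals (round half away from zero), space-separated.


BᵀP = [24.0000 -6.0000]
S = R + BᵀPB = [1/2] + [45.0000] = [45.5000]
BᵀPA = [9.0000 36.0000]
K = S⁻¹·BᵀPA = [0.1978 0.7912]
A−BK = [0.1044 -0.5824; 0.4011 -2.3956]
AᵀP(A−BK) = [0.4698 -2.6209; -2.6209 16.5165]
P' = Q + AᵀP(A−BK) = [2.9698 -2.1209; -2.1209 17.5165]
tr(P') = 20.4863

0.1978 0.7912


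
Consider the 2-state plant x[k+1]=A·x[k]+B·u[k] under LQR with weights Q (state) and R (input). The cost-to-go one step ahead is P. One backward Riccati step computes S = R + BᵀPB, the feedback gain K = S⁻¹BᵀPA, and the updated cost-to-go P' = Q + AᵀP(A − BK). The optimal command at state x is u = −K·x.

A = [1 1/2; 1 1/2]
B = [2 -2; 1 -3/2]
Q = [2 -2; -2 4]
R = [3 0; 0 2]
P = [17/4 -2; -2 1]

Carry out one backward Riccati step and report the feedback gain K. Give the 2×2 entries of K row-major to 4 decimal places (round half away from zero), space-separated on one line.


0.1432 0.0716 -0.1927 -0.0964

BᵀP = [6.5000 -3.0000; -5.5000 2.5000]
S = R + BᵀPB = [3 0; 0 2] + [10.0000 -8.5000; -8.5000 7.2500] = [13.0000 -8.5000; -8.5000 9.2500]
BᵀPA = [3.5000 1.7500; -3.0000 -1.5000]
K = S⁻¹·BᵀPA = [0.1432 0.0716; -0.1927 -0.0964]
A−BK = [0.3281 0.1641; 0.5677 0.2839]
AᵀP(A−BK) = [0.1706 0.0853; 0.0853 0.0426]
P' = Q + AᵀP(A−BK) = [2.1706 -1.9147; -1.9147 4.0426]
tr(P') = 6.2132


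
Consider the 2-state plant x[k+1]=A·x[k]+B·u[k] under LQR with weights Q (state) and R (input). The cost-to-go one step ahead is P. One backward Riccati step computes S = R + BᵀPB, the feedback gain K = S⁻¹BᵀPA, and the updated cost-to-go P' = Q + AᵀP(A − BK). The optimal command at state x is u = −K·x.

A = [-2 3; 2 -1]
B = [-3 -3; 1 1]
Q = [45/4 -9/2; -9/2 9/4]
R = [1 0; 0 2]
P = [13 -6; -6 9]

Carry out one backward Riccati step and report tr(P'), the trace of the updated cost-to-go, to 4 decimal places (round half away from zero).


22.6885

BᵀP = [-45.0000 27.0000; -45.0000 27.0000]
S = R + BᵀPB = [1 0; 0 2] + [162.0000 162.0000; 162.0000 162.0000] = [163.0000 162.0000; 162.0000 164.0000]
BᵀPA = [144.0000 -162.0000; 144.0000 -162.0000]
K = S⁻¹·BᵀPA = [0.5902 -0.6639; 0.2951 -0.3320]
A−BK = [0.6557 0.0123; 1.1148 -0.0041]
AᵀP(A−BK) = [8.5246 -0.5902; -0.5902 0.6639]
P' = Q + AᵀP(A−BK) = [19.7746 -5.0902; -5.0902 2.9139]
tr(P') = 22.6885


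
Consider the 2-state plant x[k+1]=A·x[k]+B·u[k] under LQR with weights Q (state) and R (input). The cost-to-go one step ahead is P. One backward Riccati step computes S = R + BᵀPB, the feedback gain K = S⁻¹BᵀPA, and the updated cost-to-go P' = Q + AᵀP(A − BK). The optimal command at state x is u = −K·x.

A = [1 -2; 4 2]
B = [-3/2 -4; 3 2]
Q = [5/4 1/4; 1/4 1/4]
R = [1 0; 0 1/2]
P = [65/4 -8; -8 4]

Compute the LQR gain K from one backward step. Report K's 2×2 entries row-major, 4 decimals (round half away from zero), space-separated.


BᵀP = [-48.3750 24.0000; -81.0000 40.0000]
S = R + BᵀPB = [1 0; 0 1/2] + [144.5625 241.5000; 241.5000 404.0000] = [145.5625 241.5000; 241.5000 404.5000]
BᵀPA = [47.6250 144.7500; 79.0000 242.0000]
K = S⁻¹·BᵀPA = [0.3331 0.1943; -0.0036 0.4823]
A−BK = [1.4853 0.2205; 3.0078 0.4526]
AᵀP(A−BK) = [0.6680 0.1475; 0.1475 0.1667]
P' = Q + AᵀP(A−BK) = [1.9180 0.3975; 0.3975 0.4167]
tr(P') = 2.3348

0.3331 0.1943 -0.0036 0.4823


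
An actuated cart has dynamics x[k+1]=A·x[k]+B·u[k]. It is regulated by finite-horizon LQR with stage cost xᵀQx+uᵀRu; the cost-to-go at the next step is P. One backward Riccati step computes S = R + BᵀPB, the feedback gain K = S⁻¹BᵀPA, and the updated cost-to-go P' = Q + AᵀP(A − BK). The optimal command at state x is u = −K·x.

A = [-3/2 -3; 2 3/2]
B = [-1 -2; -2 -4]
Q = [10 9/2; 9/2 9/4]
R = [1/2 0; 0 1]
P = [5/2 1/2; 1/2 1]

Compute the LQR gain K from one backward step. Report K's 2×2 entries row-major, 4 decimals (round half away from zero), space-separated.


0.0096 0.2596 0.0096 0.2596

BᵀP = [-3.5000 -2.5000; -7.0000 -5.0000]
S = R + BᵀPB = [1/2 0; 0 1] + [8.5000 17.0000; 17.0000 34.0000] = [9.0000 17.0000; 17.0000 35.0000]
BᵀPA = [0.2500 6.7500; 0.5000 13.5000]
K = S⁻¹·BᵀPA = [0.0096 0.2596; 0.0096 0.2596]
A−BK = [-1.4712 -2.2212; 2.0577 3.0577]
AᵀP(A−BK) = [6.6178 9.9303; 9.9303 14.9928]
P' = Q + AᵀP(A−BK) = [16.6178 14.4303; 14.4303 17.2428]
tr(P') = 33.8606


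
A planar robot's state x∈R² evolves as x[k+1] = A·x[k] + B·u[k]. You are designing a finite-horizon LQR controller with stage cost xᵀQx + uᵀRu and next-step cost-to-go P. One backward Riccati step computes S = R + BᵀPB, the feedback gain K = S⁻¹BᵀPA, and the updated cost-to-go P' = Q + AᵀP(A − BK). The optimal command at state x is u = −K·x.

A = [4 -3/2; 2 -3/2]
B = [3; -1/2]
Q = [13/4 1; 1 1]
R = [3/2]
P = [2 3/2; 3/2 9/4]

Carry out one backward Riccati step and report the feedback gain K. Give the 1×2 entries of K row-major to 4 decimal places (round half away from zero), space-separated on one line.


1.7831 -0.8313

BᵀP = [5.2500 3.3750]
S = R + BᵀPB = [3/2] + [14.0625] = [15.5625]
BᵀPA = [27.7500 -12.9375]
K = S⁻¹·BᵀPA = [1.7831 -0.8313]
A−BK = [-1.3494 0.9940; 2.8916 -1.9157]
AᵀP(A−BK) = [15.5181 -9.1807; -9.1807 5.5572]
P' = Q + AᵀP(A−BK) = [18.7681 -8.1807; -8.1807 6.5572]
tr(P') = 25.3253


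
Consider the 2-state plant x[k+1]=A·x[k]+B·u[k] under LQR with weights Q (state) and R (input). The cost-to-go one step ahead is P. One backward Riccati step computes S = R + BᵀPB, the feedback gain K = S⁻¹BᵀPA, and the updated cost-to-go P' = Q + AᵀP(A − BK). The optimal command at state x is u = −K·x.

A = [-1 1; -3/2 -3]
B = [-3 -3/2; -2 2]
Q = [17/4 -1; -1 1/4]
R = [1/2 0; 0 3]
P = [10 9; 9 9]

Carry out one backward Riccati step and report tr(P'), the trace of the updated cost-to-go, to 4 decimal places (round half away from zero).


7.0695

BᵀP = [-48.0000 -45.0000; 3.0000 4.5000]
S = R + BᵀPB = [1/2 0; 0 3] + [234.0000 -18.0000; -18.0000 4.5000] = [234.5000 -18.0000; -18.0000 7.5000]
BᵀPA = [115.5000 87.0000; -9.7500 -10.5000]
K = S⁻¹·BᵀPA = [0.4814 0.3231; -0.1445 -0.6247]
A−BK = [0.2275 1.0321; -0.2480 -1.1045]
AᵀP(A−BK) = [0.2341 0.5968; 0.5968 2.3353]
P' = Q + AᵀP(A−BK) = [4.4841 -0.4032; -0.4032 2.5853]
tr(P') = 7.0695


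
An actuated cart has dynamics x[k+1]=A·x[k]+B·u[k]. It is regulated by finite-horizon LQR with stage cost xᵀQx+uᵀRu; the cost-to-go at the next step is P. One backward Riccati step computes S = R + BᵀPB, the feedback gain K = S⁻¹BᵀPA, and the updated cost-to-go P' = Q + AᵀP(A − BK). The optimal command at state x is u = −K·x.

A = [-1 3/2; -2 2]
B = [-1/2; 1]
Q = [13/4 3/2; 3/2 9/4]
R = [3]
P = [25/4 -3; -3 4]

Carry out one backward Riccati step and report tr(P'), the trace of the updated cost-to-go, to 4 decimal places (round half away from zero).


BᵀP = [-6.1250 5.5000]
S = R + BᵀPB = [3] + [8.5625] = [11.5625]
BᵀPA = [-4.8750 1.8125]
K = S⁻¹·BᵀPA = [-0.4216 0.1568]
A−BK = [-1.2108 1.5784; -1.5784 1.8432]
AᵀP(A−BK) = [8.1946 -9.6108; -9.6108 11.7784]
P' = Q + AᵀP(A−BK) = [11.4446 -8.1108; -8.1108 14.0284]
tr(P') = 25.4730

25.4730


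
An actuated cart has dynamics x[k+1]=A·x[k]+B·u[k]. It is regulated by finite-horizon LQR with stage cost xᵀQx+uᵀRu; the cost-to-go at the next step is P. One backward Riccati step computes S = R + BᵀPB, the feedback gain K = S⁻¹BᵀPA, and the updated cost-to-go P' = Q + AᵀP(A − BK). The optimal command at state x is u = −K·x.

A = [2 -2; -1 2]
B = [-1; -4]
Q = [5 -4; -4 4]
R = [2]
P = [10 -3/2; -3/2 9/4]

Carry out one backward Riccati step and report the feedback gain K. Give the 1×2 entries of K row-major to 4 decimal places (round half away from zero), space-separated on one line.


-0.0139 -0.1944

BᵀP = [-4.0000 -7.5000]
S = R + BᵀPB = [2] + [34.0000] = [36.0000]
BᵀPA = [-0.5000 -7.0000]
K = S⁻¹·BᵀPA = [-0.0139 -0.1944]
A−BK = [1.9861 -2.1944; -1.0556 1.2222]
AᵀP(A−BK) = [48.2431 -53.5972; -53.5972 59.6389]
P' = Q + AᵀP(A−BK) = [53.2431 -57.5972; -57.5972 63.6389]
tr(P') = 116.8819


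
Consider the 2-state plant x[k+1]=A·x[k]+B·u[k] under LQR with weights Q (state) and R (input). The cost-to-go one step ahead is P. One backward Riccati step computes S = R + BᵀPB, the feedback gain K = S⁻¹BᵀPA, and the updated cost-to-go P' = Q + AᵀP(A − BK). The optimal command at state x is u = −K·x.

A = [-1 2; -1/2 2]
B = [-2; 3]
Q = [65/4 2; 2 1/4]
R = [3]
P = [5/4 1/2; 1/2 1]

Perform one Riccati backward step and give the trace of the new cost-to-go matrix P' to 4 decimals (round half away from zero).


31.1364

BᵀP = [-1.0000 2.0000]
S = R + BᵀPB = [3] + [8.0000] = [11.0000]
BᵀPA = [0.0000 2.0000]
K = S⁻¹·BᵀPA = [0.0000 0.1818]
A−BK = [-1.0000 2.3636; -0.5000 1.4545]
AᵀP(A−BK) = [2.0000 -5.0000; -5.0000 12.6364]
P' = Q + AᵀP(A−BK) = [18.2500 -3.0000; -3.0000 12.8864]
tr(P') = 31.1364


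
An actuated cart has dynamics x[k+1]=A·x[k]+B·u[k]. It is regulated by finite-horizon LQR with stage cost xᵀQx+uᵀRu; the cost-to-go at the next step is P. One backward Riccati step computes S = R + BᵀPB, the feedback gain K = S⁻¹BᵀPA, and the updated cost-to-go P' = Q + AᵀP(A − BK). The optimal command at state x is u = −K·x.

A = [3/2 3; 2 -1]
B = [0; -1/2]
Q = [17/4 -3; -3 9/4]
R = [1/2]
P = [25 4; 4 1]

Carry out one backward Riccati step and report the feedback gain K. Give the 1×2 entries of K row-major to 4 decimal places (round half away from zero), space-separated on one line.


-5.3333 -7.3333

BᵀP = [-2.0000 -0.5000]
S = R + BᵀPB = [1/2] + [0.2500] = [0.7500]
BᵀPA = [-4.0000 -5.5000]
K = S⁻¹·BᵀPA = [-5.3333 -7.3333]
A−BK = [1.5000 3.0000; -0.6667 -4.6667]
AᵀP(A−BK) = [62.9167 99.1667; 99.1667 161.6667]
P' = Q + AᵀP(A−BK) = [67.1667 96.1667; 96.1667 163.9167]
tr(P') = 231.0833


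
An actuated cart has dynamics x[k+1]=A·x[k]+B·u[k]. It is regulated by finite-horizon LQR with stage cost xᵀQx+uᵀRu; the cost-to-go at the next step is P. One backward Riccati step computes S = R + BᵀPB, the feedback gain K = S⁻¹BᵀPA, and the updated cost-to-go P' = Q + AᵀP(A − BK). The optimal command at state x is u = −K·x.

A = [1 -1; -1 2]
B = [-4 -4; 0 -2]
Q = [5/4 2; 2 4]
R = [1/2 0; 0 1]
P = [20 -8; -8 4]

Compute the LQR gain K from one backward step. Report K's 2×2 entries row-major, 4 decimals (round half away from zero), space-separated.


BᵀP = [-80.0000 32.0000; -64.0000 24.0000]
S = R + BᵀPB = [1/2 0; 0 1] + [320.0000 256.0000; 256.0000 208.0000] = [320.5000 256.0000; 256.0000 209.0000]
BᵀPA = [-112.0000 144.0000; -88.0000 112.0000]
K = S⁻¹·BᵀPA = [-0.6075 0.9831; 0.3231 -0.6683]
A−BK = [-0.1377 0.2592; -0.3538 0.6634]
AᵀP(A−BK) = [0.3894 -0.7028; -0.7028 1.2827]
P' = Q + AᵀP(A−BK) = [1.6394 1.2972; 1.2972 5.2827]
tr(P') = 6.9221

-0.6075 0.9831 0.3231 -0.6683


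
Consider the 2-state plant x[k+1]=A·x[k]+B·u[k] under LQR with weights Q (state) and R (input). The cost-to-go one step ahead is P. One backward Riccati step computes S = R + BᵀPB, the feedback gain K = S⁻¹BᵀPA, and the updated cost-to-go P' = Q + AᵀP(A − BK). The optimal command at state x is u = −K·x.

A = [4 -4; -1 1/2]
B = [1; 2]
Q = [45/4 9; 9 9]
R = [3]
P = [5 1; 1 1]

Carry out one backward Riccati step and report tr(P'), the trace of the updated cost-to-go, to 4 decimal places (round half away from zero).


BᵀP = [7.0000 3.0000]
S = R + BᵀPB = [3] + [13.0000] = [16.0000]
BᵀPA = [25.0000 -26.5000]
K = S⁻¹·BᵀPA = [1.5625 -1.6563]
A−BK = [2.4375 -2.3438; -4.1250 3.8125]
AᵀP(A−BK) = [33.9375 -33.0938; -33.0938 32.3594]
P' = Q + AᵀP(A−BK) = [45.1875 -24.0938; -24.0938 41.3594]
tr(P') = 86.5469

86.5469
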